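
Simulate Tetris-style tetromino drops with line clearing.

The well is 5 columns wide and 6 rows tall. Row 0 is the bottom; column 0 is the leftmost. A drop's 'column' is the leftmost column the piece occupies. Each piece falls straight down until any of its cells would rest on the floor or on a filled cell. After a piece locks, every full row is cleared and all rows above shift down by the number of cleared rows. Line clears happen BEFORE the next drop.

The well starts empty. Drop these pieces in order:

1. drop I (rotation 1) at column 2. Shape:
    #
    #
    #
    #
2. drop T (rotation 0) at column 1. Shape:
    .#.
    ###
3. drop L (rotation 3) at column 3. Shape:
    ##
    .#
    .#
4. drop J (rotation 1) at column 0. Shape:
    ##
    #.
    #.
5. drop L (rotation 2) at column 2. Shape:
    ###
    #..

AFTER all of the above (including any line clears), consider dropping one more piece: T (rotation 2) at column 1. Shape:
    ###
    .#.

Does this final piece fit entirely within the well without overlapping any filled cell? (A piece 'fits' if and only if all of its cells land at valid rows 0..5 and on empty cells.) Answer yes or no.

Answer: no

Derivation:
Drop 1: I rot1 at col 2 lands with bottom-row=0; cleared 0 line(s) (total 0); column heights now [0 0 4 0 0], max=4
Drop 2: T rot0 at col 1 lands with bottom-row=4; cleared 0 line(s) (total 0); column heights now [0 5 6 5 0], max=6
Drop 3: L rot3 at col 3 lands with bottom-row=3; cleared 0 line(s) (total 0); column heights now [0 5 6 6 6], max=6
Drop 4: J rot1 at col 0 lands with bottom-row=3; cleared 2 line(s) (total 2); column heights now [4 0 4 0 4], max=4
Drop 5: L rot2 at col 2 lands with bottom-row=4; cleared 0 line(s) (total 2); column heights now [4 0 6 6 6], max=6
Test piece T rot2 at col 1 (width 3): heights before test = [4 0 6 6 6]; fits = False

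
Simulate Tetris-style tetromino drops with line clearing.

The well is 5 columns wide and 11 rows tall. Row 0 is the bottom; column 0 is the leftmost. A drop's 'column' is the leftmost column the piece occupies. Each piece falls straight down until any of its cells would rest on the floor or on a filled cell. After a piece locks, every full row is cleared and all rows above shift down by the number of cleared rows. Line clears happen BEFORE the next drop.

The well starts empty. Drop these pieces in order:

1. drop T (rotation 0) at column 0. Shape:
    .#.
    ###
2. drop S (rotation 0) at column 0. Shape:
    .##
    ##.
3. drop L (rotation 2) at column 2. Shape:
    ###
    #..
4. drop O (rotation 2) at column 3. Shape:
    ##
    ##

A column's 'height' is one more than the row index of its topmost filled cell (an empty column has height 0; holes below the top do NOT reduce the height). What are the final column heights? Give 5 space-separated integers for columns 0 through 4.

Answer: 3 4 6 8 8

Derivation:
Drop 1: T rot0 at col 0 lands with bottom-row=0; cleared 0 line(s) (total 0); column heights now [1 2 1 0 0], max=2
Drop 2: S rot0 at col 0 lands with bottom-row=2; cleared 0 line(s) (total 0); column heights now [3 4 4 0 0], max=4
Drop 3: L rot2 at col 2 lands with bottom-row=4; cleared 0 line(s) (total 0); column heights now [3 4 6 6 6], max=6
Drop 4: O rot2 at col 3 lands with bottom-row=6; cleared 0 line(s) (total 0); column heights now [3 4 6 8 8], max=8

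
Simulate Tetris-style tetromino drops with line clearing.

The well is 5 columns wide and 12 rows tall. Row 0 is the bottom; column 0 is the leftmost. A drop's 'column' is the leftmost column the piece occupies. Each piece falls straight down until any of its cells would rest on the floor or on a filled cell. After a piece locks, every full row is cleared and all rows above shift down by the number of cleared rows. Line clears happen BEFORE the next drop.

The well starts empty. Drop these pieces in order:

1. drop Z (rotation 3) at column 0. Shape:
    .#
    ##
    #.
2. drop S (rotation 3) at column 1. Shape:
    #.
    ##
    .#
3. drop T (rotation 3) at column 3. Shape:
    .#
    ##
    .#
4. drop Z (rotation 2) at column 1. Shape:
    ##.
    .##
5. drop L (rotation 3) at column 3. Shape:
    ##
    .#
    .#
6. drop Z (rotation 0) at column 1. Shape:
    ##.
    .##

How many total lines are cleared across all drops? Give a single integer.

Answer: 0

Derivation:
Drop 1: Z rot3 at col 0 lands with bottom-row=0; cleared 0 line(s) (total 0); column heights now [2 3 0 0 0], max=3
Drop 2: S rot3 at col 1 lands with bottom-row=2; cleared 0 line(s) (total 0); column heights now [2 5 4 0 0], max=5
Drop 3: T rot3 at col 3 lands with bottom-row=0; cleared 0 line(s) (total 0); column heights now [2 5 4 2 3], max=5
Drop 4: Z rot2 at col 1 lands with bottom-row=4; cleared 0 line(s) (total 0); column heights now [2 6 6 5 3], max=6
Drop 5: L rot3 at col 3 lands with bottom-row=3; cleared 0 line(s) (total 0); column heights now [2 6 6 6 6], max=6
Drop 6: Z rot0 at col 1 lands with bottom-row=6; cleared 0 line(s) (total 0); column heights now [2 8 8 7 6], max=8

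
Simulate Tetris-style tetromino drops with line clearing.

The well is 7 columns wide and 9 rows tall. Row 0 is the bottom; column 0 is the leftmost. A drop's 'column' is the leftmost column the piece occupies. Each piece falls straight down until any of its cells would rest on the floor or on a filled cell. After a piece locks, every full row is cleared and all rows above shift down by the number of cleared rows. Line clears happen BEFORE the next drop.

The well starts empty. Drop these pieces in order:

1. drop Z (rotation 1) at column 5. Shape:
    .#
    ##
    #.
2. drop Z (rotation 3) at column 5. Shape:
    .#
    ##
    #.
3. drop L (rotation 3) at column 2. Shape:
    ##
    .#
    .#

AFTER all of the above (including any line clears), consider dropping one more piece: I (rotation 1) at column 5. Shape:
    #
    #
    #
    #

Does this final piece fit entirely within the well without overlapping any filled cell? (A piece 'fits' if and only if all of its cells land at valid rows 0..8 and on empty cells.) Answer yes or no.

Answer: yes

Derivation:
Drop 1: Z rot1 at col 5 lands with bottom-row=0; cleared 0 line(s) (total 0); column heights now [0 0 0 0 0 2 3], max=3
Drop 2: Z rot3 at col 5 lands with bottom-row=2; cleared 0 line(s) (total 0); column heights now [0 0 0 0 0 4 5], max=5
Drop 3: L rot3 at col 2 lands with bottom-row=0; cleared 0 line(s) (total 0); column heights now [0 0 3 3 0 4 5], max=5
Test piece I rot1 at col 5 (width 1): heights before test = [0 0 3 3 0 4 5]; fits = True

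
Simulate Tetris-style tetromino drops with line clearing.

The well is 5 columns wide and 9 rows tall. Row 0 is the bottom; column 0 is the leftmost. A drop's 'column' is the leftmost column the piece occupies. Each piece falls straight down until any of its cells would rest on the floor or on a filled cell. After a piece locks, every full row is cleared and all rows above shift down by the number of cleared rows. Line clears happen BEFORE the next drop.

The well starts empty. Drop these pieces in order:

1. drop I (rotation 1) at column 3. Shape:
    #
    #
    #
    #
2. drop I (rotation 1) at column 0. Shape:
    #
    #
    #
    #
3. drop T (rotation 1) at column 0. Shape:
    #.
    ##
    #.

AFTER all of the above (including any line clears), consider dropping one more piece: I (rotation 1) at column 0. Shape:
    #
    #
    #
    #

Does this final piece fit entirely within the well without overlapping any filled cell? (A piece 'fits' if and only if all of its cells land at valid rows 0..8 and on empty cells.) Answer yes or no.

Answer: no

Derivation:
Drop 1: I rot1 at col 3 lands with bottom-row=0; cleared 0 line(s) (total 0); column heights now [0 0 0 4 0], max=4
Drop 2: I rot1 at col 0 lands with bottom-row=0; cleared 0 line(s) (total 0); column heights now [4 0 0 4 0], max=4
Drop 3: T rot1 at col 0 lands with bottom-row=4; cleared 0 line(s) (total 0); column heights now [7 6 0 4 0], max=7
Test piece I rot1 at col 0 (width 1): heights before test = [7 6 0 4 0]; fits = False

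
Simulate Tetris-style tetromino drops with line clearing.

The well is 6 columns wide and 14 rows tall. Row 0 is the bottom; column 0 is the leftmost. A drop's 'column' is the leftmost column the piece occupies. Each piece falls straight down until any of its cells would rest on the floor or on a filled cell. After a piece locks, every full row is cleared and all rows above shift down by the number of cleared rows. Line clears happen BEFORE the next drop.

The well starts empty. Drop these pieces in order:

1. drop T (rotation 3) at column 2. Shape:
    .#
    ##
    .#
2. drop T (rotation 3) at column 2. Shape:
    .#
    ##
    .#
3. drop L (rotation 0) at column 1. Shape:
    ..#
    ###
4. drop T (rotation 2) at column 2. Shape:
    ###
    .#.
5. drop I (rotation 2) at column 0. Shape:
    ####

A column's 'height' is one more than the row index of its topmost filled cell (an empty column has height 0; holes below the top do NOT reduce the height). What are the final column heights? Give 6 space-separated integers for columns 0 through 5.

Answer: 11 11 11 11 10 0

Derivation:
Drop 1: T rot3 at col 2 lands with bottom-row=0; cleared 0 line(s) (total 0); column heights now [0 0 2 3 0 0], max=3
Drop 2: T rot3 at col 2 lands with bottom-row=3; cleared 0 line(s) (total 0); column heights now [0 0 5 6 0 0], max=6
Drop 3: L rot0 at col 1 lands with bottom-row=6; cleared 0 line(s) (total 0); column heights now [0 7 7 8 0 0], max=8
Drop 4: T rot2 at col 2 lands with bottom-row=8; cleared 0 line(s) (total 0); column heights now [0 7 10 10 10 0], max=10
Drop 5: I rot2 at col 0 lands with bottom-row=10; cleared 0 line(s) (total 0); column heights now [11 11 11 11 10 0], max=11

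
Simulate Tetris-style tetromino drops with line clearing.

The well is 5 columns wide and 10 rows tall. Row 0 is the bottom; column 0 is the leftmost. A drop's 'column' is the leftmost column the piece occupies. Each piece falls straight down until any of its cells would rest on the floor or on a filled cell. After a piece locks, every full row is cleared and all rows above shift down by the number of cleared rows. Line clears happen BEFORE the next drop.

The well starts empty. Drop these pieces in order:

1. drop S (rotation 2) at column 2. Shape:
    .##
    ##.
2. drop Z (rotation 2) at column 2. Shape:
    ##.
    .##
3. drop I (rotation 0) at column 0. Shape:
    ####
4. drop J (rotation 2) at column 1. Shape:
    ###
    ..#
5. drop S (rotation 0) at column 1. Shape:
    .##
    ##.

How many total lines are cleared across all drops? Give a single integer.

Answer: 0

Derivation:
Drop 1: S rot2 at col 2 lands with bottom-row=0; cleared 0 line(s) (total 0); column heights now [0 0 1 2 2], max=2
Drop 2: Z rot2 at col 2 lands with bottom-row=2; cleared 0 line(s) (total 0); column heights now [0 0 4 4 3], max=4
Drop 3: I rot0 at col 0 lands with bottom-row=4; cleared 0 line(s) (total 0); column heights now [5 5 5 5 3], max=5
Drop 4: J rot2 at col 1 lands with bottom-row=5; cleared 0 line(s) (total 0); column heights now [5 7 7 7 3], max=7
Drop 5: S rot0 at col 1 lands with bottom-row=7; cleared 0 line(s) (total 0); column heights now [5 8 9 9 3], max=9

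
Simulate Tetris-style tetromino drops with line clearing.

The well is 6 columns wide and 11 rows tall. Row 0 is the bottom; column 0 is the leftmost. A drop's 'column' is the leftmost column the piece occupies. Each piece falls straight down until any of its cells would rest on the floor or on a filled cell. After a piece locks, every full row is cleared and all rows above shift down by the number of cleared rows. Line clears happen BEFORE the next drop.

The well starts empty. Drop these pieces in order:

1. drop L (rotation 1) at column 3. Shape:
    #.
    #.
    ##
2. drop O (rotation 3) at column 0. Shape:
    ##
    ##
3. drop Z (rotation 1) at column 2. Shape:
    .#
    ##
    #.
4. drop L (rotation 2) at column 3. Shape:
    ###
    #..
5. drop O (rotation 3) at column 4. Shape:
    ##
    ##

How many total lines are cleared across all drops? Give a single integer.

Drop 1: L rot1 at col 3 lands with bottom-row=0; cleared 0 line(s) (total 0); column heights now [0 0 0 3 1 0], max=3
Drop 2: O rot3 at col 0 lands with bottom-row=0; cleared 0 line(s) (total 0); column heights now [2 2 0 3 1 0], max=3
Drop 3: Z rot1 at col 2 lands with bottom-row=2; cleared 0 line(s) (total 0); column heights now [2 2 4 5 1 0], max=5
Drop 4: L rot2 at col 3 lands with bottom-row=5; cleared 0 line(s) (total 0); column heights now [2 2 4 7 7 7], max=7
Drop 5: O rot3 at col 4 lands with bottom-row=7; cleared 0 line(s) (total 0); column heights now [2 2 4 7 9 9], max=9

Answer: 0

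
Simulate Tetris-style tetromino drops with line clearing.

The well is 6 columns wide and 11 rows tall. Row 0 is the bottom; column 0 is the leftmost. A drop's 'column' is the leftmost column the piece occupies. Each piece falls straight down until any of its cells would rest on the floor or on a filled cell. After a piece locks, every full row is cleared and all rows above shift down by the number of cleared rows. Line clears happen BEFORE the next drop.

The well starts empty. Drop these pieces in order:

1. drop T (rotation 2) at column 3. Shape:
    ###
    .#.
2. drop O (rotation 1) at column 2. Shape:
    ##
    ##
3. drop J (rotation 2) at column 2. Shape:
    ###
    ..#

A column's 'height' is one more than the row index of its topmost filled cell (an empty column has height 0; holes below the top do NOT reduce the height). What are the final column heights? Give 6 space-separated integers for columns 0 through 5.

Drop 1: T rot2 at col 3 lands with bottom-row=0; cleared 0 line(s) (total 0); column heights now [0 0 0 2 2 2], max=2
Drop 2: O rot1 at col 2 lands with bottom-row=2; cleared 0 line(s) (total 0); column heights now [0 0 4 4 2 2], max=4
Drop 3: J rot2 at col 2 lands with bottom-row=3; cleared 0 line(s) (total 0); column heights now [0 0 5 5 5 2], max=5

Answer: 0 0 5 5 5 2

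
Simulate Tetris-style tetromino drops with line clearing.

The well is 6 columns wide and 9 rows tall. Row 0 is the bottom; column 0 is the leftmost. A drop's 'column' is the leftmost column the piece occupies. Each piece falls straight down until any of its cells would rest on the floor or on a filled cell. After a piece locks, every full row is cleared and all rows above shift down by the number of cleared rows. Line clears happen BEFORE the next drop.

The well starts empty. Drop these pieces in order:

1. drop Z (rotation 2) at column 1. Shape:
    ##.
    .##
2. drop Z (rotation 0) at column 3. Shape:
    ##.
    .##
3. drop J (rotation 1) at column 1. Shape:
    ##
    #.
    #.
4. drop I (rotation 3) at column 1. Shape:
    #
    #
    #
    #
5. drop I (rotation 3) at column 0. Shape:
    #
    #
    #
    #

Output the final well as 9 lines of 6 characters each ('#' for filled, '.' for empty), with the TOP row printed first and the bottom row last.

Answer: .#....
.#....
.#....
.#....
.##...
##....
##....
#####.
#.####

Derivation:
Drop 1: Z rot2 at col 1 lands with bottom-row=0; cleared 0 line(s) (total 0); column heights now [0 2 2 1 0 0], max=2
Drop 2: Z rot0 at col 3 lands with bottom-row=0; cleared 0 line(s) (total 0); column heights now [0 2 2 2 2 1], max=2
Drop 3: J rot1 at col 1 lands with bottom-row=2; cleared 0 line(s) (total 0); column heights now [0 5 5 2 2 1], max=5
Drop 4: I rot3 at col 1 lands with bottom-row=5; cleared 0 line(s) (total 0); column heights now [0 9 5 2 2 1], max=9
Drop 5: I rot3 at col 0 lands with bottom-row=0; cleared 0 line(s) (total 0); column heights now [4 9 5 2 2 1], max=9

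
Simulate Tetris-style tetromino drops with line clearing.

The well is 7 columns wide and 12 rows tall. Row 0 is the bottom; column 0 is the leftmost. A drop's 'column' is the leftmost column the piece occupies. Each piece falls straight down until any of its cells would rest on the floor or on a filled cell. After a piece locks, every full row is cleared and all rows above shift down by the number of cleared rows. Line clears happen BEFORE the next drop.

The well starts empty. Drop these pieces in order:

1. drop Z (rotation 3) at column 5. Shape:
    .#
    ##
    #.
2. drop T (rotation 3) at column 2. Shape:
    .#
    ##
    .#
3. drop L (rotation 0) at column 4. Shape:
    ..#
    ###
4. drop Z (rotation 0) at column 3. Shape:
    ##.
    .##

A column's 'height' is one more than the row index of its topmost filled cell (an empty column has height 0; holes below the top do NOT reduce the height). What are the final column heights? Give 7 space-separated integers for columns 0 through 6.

Drop 1: Z rot3 at col 5 lands with bottom-row=0; cleared 0 line(s) (total 0); column heights now [0 0 0 0 0 2 3], max=3
Drop 2: T rot3 at col 2 lands with bottom-row=0; cleared 0 line(s) (total 0); column heights now [0 0 2 3 0 2 3], max=3
Drop 3: L rot0 at col 4 lands with bottom-row=3; cleared 0 line(s) (total 0); column heights now [0 0 2 3 4 4 5], max=5
Drop 4: Z rot0 at col 3 lands with bottom-row=4; cleared 0 line(s) (total 0); column heights now [0 0 2 6 6 5 5], max=6

Answer: 0 0 2 6 6 5 5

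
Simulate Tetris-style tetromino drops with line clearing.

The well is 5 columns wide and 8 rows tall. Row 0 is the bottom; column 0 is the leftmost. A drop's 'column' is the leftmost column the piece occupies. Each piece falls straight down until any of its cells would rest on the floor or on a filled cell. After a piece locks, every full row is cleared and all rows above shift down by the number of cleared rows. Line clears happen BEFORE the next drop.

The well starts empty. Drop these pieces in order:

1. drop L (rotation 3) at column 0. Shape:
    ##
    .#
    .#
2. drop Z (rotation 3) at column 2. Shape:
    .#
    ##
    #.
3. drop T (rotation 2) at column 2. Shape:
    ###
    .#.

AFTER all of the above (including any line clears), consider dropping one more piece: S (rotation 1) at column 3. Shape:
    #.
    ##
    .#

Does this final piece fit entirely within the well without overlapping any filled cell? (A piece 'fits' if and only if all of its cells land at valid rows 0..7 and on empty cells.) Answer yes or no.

Answer: yes

Derivation:
Drop 1: L rot3 at col 0 lands with bottom-row=0; cleared 0 line(s) (total 0); column heights now [3 3 0 0 0], max=3
Drop 2: Z rot3 at col 2 lands with bottom-row=0; cleared 0 line(s) (total 0); column heights now [3 3 2 3 0], max=3
Drop 3: T rot2 at col 2 lands with bottom-row=3; cleared 0 line(s) (total 0); column heights now [3 3 5 5 5], max=5
Test piece S rot1 at col 3 (width 2): heights before test = [3 3 5 5 5]; fits = True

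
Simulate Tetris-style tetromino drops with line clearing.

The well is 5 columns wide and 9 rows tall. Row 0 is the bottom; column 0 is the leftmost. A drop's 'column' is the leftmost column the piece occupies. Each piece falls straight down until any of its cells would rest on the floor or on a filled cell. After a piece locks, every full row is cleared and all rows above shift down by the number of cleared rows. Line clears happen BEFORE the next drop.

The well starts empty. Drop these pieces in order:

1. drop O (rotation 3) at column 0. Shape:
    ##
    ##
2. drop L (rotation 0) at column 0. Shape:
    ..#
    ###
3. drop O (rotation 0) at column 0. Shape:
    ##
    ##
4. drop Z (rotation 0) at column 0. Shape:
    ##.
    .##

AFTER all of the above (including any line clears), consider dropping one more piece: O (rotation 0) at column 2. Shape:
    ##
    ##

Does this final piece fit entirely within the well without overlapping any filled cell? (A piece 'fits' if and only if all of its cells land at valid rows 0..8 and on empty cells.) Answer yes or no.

Drop 1: O rot3 at col 0 lands with bottom-row=0; cleared 0 line(s) (total 0); column heights now [2 2 0 0 0], max=2
Drop 2: L rot0 at col 0 lands with bottom-row=2; cleared 0 line(s) (total 0); column heights now [3 3 4 0 0], max=4
Drop 3: O rot0 at col 0 lands with bottom-row=3; cleared 0 line(s) (total 0); column heights now [5 5 4 0 0], max=5
Drop 4: Z rot0 at col 0 lands with bottom-row=5; cleared 0 line(s) (total 0); column heights now [7 7 6 0 0], max=7
Test piece O rot0 at col 2 (width 2): heights before test = [7 7 6 0 0]; fits = True

Answer: yes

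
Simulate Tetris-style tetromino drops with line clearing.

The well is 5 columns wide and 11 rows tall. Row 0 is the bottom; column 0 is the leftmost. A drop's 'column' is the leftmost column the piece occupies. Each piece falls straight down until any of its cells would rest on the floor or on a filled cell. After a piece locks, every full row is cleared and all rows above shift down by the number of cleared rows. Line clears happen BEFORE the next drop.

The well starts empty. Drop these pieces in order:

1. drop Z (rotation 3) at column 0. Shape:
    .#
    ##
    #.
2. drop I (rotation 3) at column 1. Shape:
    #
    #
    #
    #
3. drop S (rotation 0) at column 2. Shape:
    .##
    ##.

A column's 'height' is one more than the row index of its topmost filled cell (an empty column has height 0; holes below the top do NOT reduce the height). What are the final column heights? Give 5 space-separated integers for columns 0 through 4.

Drop 1: Z rot3 at col 0 lands with bottom-row=0; cleared 0 line(s) (total 0); column heights now [2 3 0 0 0], max=3
Drop 2: I rot3 at col 1 lands with bottom-row=3; cleared 0 line(s) (total 0); column heights now [2 7 0 0 0], max=7
Drop 3: S rot0 at col 2 lands with bottom-row=0; cleared 0 line(s) (total 0); column heights now [2 7 1 2 2], max=7

Answer: 2 7 1 2 2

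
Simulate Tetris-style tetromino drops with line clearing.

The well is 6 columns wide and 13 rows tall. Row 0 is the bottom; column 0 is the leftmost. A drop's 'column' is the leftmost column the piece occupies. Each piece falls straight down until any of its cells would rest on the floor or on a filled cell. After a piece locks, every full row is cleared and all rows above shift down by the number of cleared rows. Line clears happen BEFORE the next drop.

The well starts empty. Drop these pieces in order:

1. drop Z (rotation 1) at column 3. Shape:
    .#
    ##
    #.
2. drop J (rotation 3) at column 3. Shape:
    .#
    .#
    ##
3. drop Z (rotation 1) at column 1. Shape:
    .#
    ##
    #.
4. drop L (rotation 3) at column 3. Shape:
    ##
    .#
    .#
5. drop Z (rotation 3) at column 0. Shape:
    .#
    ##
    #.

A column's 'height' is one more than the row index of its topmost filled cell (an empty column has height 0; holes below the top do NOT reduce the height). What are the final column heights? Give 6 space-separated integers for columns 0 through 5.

Drop 1: Z rot1 at col 3 lands with bottom-row=0; cleared 0 line(s) (total 0); column heights now [0 0 0 2 3 0], max=3
Drop 2: J rot3 at col 3 lands with bottom-row=3; cleared 0 line(s) (total 0); column heights now [0 0 0 4 6 0], max=6
Drop 3: Z rot1 at col 1 lands with bottom-row=0; cleared 0 line(s) (total 0); column heights now [0 2 3 4 6 0], max=6
Drop 4: L rot3 at col 3 lands with bottom-row=6; cleared 0 line(s) (total 0); column heights now [0 2 3 9 9 0], max=9
Drop 5: Z rot3 at col 0 lands with bottom-row=1; cleared 0 line(s) (total 0); column heights now [3 4 3 9 9 0], max=9

Answer: 3 4 3 9 9 0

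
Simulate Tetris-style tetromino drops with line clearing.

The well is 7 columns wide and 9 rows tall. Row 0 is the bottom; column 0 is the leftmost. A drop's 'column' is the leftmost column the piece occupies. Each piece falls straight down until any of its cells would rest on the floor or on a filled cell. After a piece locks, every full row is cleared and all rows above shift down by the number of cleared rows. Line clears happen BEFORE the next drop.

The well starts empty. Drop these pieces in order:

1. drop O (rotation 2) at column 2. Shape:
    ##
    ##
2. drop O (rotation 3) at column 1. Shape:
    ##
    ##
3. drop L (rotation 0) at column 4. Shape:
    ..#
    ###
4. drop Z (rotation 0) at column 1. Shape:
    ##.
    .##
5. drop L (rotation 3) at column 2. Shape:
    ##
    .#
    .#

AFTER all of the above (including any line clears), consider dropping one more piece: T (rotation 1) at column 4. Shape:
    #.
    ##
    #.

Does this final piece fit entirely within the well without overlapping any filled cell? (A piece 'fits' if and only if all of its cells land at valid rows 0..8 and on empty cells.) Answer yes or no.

Answer: yes

Derivation:
Drop 1: O rot2 at col 2 lands with bottom-row=0; cleared 0 line(s) (total 0); column heights now [0 0 2 2 0 0 0], max=2
Drop 2: O rot3 at col 1 lands with bottom-row=2; cleared 0 line(s) (total 0); column heights now [0 4 4 2 0 0 0], max=4
Drop 3: L rot0 at col 4 lands with bottom-row=0; cleared 0 line(s) (total 0); column heights now [0 4 4 2 1 1 2], max=4
Drop 4: Z rot0 at col 1 lands with bottom-row=4; cleared 0 line(s) (total 0); column heights now [0 6 6 5 1 1 2], max=6
Drop 5: L rot3 at col 2 lands with bottom-row=5; cleared 0 line(s) (total 0); column heights now [0 6 8 8 1 1 2], max=8
Test piece T rot1 at col 4 (width 2): heights before test = [0 6 8 8 1 1 2]; fits = True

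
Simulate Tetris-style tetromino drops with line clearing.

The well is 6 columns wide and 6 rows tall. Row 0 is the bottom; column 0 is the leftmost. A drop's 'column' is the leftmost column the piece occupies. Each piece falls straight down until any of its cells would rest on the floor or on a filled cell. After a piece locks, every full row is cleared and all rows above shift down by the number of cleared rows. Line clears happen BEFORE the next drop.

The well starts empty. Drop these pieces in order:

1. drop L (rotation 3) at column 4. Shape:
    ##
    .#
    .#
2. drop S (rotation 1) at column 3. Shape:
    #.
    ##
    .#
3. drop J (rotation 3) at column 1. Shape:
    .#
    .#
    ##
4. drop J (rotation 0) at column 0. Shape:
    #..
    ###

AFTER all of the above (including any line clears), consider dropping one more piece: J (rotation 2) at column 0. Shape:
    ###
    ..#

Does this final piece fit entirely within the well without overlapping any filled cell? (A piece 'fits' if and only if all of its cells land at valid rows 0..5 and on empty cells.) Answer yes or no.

Answer: yes

Derivation:
Drop 1: L rot3 at col 4 lands with bottom-row=0; cleared 0 line(s) (total 0); column heights now [0 0 0 0 3 3], max=3
Drop 2: S rot1 at col 3 lands with bottom-row=3; cleared 0 line(s) (total 0); column heights now [0 0 0 6 5 3], max=6
Drop 3: J rot3 at col 1 lands with bottom-row=0; cleared 0 line(s) (total 0); column heights now [0 1 3 6 5 3], max=6
Drop 4: J rot0 at col 0 lands with bottom-row=3; cleared 0 line(s) (total 0); column heights now [5 4 4 6 5 3], max=6
Test piece J rot2 at col 0 (width 3): heights before test = [5 4 4 6 5 3]; fits = True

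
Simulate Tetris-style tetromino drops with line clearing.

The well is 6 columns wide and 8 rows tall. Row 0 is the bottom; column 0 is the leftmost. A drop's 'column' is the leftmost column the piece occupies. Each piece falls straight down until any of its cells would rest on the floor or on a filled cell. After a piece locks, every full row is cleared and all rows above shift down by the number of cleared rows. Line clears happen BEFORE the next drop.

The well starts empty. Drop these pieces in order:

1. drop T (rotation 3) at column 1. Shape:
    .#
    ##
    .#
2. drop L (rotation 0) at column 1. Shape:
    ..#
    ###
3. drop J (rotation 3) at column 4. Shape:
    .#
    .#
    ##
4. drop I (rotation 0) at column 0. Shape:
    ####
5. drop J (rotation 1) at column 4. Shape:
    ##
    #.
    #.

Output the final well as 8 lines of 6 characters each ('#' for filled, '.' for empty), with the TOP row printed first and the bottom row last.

Drop 1: T rot3 at col 1 lands with bottom-row=0; cleared 0 line(s) (total 0); column heights now [0 2 3 0 0 0], max=3
Drop 2: L rot0 at col 1 lands with bottom-row=3; cleared 0 line(s) (total 0); column heights now [0 4 4 5 0 0], max=5
Drop 3: J rot3 at col 4 lands with bottom-row=0; cleared 0 line(s) (total 0); column heights now [0 4 4 5 1 3], max=5
Drop 4: I rot0 at col 0 lands with bottom-row=5; cleared 0 line(s) (total 0); column heights now [6 6 6 6 1 3], max=6
Drop 5: J rot1 at col 4 lands with bottom-row=1; cleared 0 line(s) (total 0); column heights now [6 6 6 6 4 4], max=6

Answer: ......
......
####..
...#..
.#####
..#.##
.##.##
..#.##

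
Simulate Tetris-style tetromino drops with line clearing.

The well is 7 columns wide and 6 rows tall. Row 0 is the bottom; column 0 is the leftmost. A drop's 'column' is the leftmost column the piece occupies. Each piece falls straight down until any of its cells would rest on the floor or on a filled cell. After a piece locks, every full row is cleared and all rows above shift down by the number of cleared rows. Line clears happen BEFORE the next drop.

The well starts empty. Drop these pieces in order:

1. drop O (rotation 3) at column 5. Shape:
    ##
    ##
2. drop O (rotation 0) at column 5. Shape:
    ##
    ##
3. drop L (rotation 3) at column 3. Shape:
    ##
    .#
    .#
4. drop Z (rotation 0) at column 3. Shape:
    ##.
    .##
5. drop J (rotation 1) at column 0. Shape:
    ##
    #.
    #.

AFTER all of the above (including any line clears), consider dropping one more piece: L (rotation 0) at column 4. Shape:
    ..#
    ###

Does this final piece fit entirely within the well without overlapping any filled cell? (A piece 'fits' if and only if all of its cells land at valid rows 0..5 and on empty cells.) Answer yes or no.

Answer: no

Derivation:
Drop 1: O rot3 at col 5 lands with bottom-row=0; cleared 0 line(s) (total 0); column heights now [0 0 0 0 0 2 2], max=2
Drop 2: O rot0 at col 5 lands with bottom-row=2; cleared 0 line(s) (total 0); column heights now [0 0 0 0 0 4 4], max=4
Drop 3: L rot3 at col 3 lands with bottom-row=0; cleared 0 line(s) (total 0); column heights now [0 0 0 3 3 4 4], max=4
Drop 4: Z rot0 at col 3 lands with bottom-row=4; cleared 0 line(s) (total 0); column heights now [0 0 0 6 6 5 4], max=6
Drop 5: J rot1 at col 0 lands with bottom-row=0; cleared 0 line(s) (total 0); column heights now [3 3 0 6 6 5 4], max=6
Test piece L rot0 at col 4 (width 3): heights before test = [3 3 0 6 6 5 4]; fits = False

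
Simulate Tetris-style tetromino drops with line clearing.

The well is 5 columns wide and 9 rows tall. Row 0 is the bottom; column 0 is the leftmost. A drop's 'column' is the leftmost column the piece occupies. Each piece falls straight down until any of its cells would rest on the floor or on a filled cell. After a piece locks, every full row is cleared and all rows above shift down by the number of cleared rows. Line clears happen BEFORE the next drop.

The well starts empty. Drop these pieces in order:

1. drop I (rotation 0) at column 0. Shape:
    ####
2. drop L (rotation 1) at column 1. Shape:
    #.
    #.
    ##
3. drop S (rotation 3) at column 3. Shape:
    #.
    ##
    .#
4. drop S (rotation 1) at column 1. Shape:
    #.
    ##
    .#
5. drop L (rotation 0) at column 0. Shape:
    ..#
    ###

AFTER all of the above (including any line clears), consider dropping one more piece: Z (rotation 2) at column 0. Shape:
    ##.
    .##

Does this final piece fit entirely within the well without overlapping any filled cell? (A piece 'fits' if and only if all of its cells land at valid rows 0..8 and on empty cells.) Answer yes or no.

Drop 1: I rot0 at col 0 lands with bottom-row=0; cleared 0 line(s) (total 0); column heights now [1 1 1 1 0], max=1
Drop 2: L rot1 at col 1 lands with bottom-row=1; cleared 0 line(s) (total 0); column heights now [1 4 2 1 0], max=4
Drop 3: S rot3 at col 3 lands with bottom-row=0; cleared 1 line(s) (total 1); column heights now [0 3 1 2 1], max=3
Drop 4: S rot1 at col 1 lands with bottom-row=2; cleared 0 line(s) (total 1); column heights now [0 5 4 2 1], max=5
Drop 5: L rot0 at col 0 lands with bottom-row=5; cleared 0 line(s) (total 1); column heights now [6 6 7 2 1], max=7
Test piece Z rot2 at col 0 (width 3): heights before test = [6 6 7 2 1]; fits = True

Answer: yes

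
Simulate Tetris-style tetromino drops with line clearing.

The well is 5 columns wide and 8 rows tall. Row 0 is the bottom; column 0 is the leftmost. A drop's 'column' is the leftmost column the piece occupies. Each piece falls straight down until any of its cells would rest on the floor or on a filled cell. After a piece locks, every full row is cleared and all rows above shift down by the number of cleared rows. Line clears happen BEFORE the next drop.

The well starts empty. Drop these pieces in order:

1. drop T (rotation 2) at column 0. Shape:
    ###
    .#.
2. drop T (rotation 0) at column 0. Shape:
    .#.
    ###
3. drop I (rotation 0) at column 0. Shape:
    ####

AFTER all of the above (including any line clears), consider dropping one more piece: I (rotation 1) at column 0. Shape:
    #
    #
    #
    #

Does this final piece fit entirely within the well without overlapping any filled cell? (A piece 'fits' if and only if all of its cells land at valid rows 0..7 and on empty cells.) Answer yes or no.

Answer: no

Derivation:
Drop 1: T rot2 at col 0 lands with bottom-row=0; cleared 0 line(s) (total 0); column heights now [2 2 2 0 0], max=2
Drop 2: T rot0 at col 0 lands with bottom-row=2; cleared 0 line(s) (total 0); column heights now [3 4 3 0 0], max=4
Drop 3: I rot0 at col 0 lands with bottom-row=4; cleared 0 line(s) (total 0); column heights now [5 5 5 5 0], max=5
Test piece I rot1 at col 0 (width 1): heights before test = [5 5 5 5 0]; fits = False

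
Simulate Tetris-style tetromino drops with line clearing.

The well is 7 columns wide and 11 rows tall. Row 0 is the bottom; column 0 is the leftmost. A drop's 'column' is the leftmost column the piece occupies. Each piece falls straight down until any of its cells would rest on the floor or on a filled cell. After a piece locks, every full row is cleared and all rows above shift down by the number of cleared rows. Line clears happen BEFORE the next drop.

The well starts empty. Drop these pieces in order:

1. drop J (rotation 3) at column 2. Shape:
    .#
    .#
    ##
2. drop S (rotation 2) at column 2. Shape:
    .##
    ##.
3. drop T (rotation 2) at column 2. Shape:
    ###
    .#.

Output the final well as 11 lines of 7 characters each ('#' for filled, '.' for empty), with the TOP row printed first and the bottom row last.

Drop 1: J rot3 at col 2 lands with bottom-row=0; cleared 0 line(s) (total 0); column heights now [0 0 1 3 0 0 0], max=3
Drop 2: S rot2 at col 2 lands with bottom-row=3; cleared 0 line(s) (total 0); column heights now [0 0 4 5 5 0 0], max=5
Drop 3: T rot2 at col 2 lands with bottom-row=5; cleared 0 line(s) (total 0); column heights now [0 0 7 7 7 0 0], max=7

Answer: .......
.......
.......
.......
..###..
...#...
...##..
..##...
...#...
...#...
..##...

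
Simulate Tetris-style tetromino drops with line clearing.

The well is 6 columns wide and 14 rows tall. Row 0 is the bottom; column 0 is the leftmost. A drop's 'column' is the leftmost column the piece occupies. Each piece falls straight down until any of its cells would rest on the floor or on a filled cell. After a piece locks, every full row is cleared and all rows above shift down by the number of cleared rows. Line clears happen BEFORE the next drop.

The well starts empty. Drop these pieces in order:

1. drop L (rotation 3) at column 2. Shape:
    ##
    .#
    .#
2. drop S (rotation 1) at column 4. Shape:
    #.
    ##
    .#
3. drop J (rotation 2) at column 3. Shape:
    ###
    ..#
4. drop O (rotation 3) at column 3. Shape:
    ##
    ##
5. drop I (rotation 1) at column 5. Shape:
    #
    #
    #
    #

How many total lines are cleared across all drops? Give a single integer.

Answer: 0

Derivation:
Drop 1: L rot3 at col 2 lands with bottom-row=0; cleared 0 line(s) (total 0); column heights now [0 0 3 3 0 0], max=3
Drop 2: S rot1 at col 4 lands with bottom-row=0; cleared 0 line(s) (total 0); column heights now [0 0 3 3 3 2], max=3
Drop 3: J rot2 at col 3 lands with bottom-row=2; cleared 0 line(s) (total 0); column heights now [0 0 3 4 4 4], max=4
Drop 4: O rot3 at col 3 lands with bottom-row=4; cleared 0 line(s) (total 0); column heights now [0 0 3 6 6 4], max=6
Drop 5: I rot1 at col 5 lands with bottom-row=4; cleared 0 line(s) (total 0); column heights now [0 0 3 6 6 8], max=8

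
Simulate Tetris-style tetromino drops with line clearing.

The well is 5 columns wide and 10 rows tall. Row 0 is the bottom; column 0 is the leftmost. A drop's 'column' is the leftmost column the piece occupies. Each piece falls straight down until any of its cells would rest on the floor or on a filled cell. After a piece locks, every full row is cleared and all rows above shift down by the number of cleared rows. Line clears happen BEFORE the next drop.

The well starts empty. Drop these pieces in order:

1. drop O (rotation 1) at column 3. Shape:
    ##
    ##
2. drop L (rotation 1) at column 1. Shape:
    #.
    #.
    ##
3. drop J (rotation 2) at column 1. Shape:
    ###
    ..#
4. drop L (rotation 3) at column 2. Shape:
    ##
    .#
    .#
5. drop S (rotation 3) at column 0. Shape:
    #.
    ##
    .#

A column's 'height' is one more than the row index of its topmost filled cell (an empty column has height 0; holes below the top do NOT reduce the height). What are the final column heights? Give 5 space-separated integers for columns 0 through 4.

Drop 1: O rot1 at col 3 lands with bottom-row=0; cleared 0 line(s) (total 0); column heights now [0 0 0 2 2], max=2
Drop 2: L rot1 at col 1 lands with bottom-row=0; cleared 0 line(s) (total 0); column heights now [0 3 1 2 2], max=3
Drop 3: J rot2 at col 1 lands with bottom-row=2; cleared 0 line(s) (total 0); column heights now [0 4 4 4 2], max=4
Drop 4: L rot3 at col 2 lands with bottom-row=4; cleared 0 line(s) (total 0); column heights now [0 4 7 7 2], max=7
Drop 5: S rot3 at col 0 lands with bottom-row=4; cleared 0 line(s) (total 0); column heights now [7 6 7 7 2], max=7

Answer: 7 6 7 7 2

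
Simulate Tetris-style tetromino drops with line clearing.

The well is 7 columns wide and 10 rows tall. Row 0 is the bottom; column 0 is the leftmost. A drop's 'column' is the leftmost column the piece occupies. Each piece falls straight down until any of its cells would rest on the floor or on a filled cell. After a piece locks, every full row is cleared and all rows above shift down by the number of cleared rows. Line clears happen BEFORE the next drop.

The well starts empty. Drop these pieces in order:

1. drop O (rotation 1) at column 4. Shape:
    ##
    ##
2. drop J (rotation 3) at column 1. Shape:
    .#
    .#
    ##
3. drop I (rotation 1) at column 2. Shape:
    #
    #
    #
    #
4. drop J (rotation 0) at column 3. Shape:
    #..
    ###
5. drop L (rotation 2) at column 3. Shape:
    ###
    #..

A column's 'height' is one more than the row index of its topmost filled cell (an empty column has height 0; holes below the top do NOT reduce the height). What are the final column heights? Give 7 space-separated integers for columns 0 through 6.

Answer: 0 1 7 6 6 6 0

Derivation:
Drop 1: O rot1 at col 4 lands with bottom-row=0; cleared 0 line(s) (total 0); column heights now [0 0 0 0 2 2 0], max=2
Drop 2: J rot3 at col 1 lands with bottom-row=0; cleared 0 line(s) (total 0); column heights now [0 1 3 0 2 2 0], max=3
Drop 3: I rot1 at col 2 lands with bottom-row=3; cleared 0 line(s) (total 0); column heights now [0 1 7 0 2 2 0], max=7
Drop 4: J rot0 at col 3 lands with bottom-row=2; cleared 0 line(s) (total 0); column heights now [0 1 7 4 3 3 0], max=7
Drop 5: L rot2 at col 3 lands with bottom-row=4; cleared 0 line(s) (total 0); column heights now [0 1 7 6 6 6 0], max=7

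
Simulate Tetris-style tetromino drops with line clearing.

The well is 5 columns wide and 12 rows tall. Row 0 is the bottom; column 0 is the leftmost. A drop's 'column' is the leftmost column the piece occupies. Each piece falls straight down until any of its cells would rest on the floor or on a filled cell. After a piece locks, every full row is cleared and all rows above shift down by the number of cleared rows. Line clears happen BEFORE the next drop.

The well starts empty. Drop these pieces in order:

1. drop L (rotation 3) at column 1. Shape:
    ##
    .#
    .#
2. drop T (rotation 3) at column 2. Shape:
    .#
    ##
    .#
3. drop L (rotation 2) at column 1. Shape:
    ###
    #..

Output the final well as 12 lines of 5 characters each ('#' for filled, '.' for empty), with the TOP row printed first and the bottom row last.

Answer: .....
.....
.....
.....
.....
.....
.###.
.#.#.
..##.
.###.
..#..
..#..

Derivation:
Drop 1: L rot3 at col 1 lands with bottom-row=0; cleared 0 line(s) (total 0); column heights now [0 3 3 0 0], max=3
Drop 2: T rot3 at col 2 lands with bottom-row=2; cleared 0 line(s) (total 0); column heights now [0 3 4 5 0], max=5
Drop 3: L rot2 at col 1 lands with bottom-row=4; cleared 0 line(s) (total 0); column heights now [0 6 6 6 0], max=6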